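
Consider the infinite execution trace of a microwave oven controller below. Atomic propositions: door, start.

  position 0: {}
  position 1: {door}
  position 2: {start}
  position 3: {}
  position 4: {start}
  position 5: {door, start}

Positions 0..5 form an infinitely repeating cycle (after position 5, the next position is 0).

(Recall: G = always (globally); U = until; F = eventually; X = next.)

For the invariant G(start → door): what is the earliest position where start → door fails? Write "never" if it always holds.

2

Check start → door at each position in order: 0 ✓, 1 ✓.
At position 2 the labels are {start}, so start → door is false there. This is the first violation.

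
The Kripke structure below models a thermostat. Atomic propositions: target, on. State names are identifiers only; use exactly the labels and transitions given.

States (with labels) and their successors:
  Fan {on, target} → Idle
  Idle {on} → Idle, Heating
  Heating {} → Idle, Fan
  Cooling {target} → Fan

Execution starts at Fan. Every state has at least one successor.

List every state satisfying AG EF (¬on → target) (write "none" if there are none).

States satisfying EF (¬on → target): {Fan, Idle, Heating, Cooling}.
States satisfying AG EF (¬on → target): {Fan, Idle, Heating, Cooling}.

{Fan, Idle, Heating, Cooling}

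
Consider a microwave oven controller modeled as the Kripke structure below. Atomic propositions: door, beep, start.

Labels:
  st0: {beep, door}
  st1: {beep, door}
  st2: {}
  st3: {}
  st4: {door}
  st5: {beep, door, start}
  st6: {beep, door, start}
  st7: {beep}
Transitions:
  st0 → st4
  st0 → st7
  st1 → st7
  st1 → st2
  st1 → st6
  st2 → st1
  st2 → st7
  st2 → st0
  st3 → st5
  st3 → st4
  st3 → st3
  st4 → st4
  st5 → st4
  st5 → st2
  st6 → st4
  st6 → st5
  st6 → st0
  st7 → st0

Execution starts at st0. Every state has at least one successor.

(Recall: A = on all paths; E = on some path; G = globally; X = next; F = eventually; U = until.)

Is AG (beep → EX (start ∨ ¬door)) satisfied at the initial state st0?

States satisfying beep → EX (start ∨ ¬door): {st0, st1, st2, st3, st4, st5, st6}.
States satisfying AG (beep → EX (start ∨ ¬door)): {st4}.
st7 is reachable from st0 and violates beep → EX (start ∨ ¬door), so AG fails at st0.
st0 ∉ Sat(AG (beep → EX (start ∨ ¬door))).

Violated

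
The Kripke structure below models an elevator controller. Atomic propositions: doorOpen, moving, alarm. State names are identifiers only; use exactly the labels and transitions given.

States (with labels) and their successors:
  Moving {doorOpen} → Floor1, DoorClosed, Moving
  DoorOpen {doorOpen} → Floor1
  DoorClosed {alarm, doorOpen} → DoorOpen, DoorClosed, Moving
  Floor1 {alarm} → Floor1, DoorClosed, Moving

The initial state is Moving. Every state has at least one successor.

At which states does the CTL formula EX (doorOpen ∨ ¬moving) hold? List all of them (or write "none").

{Moving, DoorOpen, DoorClosed, Floor1}

States satisfying doorOpen ∨ ¬moving: {Moving, DoorOpen, DoorClosed, Floor1}.
States satisfying EX (doorOpen ∨ ¬moving): {Moving, DoorOpen, DoorClosed, Floor1}.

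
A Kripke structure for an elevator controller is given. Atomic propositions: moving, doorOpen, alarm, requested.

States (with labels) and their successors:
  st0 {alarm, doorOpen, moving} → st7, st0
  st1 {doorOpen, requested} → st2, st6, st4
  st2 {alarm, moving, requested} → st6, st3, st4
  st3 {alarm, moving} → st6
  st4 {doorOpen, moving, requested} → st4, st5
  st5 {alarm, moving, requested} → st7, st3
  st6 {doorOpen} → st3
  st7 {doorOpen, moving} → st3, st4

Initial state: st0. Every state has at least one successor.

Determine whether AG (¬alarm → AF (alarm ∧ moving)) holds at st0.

No

States satisfying ¬alarm → AF (alarm ∧ moving): {st0, st2, st3, st5, st6}.
States satisfying AG (¬alarm → AF (alarm ∧ moving)): {st3, st6}.
st4 is reachable from st0 and violates ¬alarm → AF (alarm ∧ moving), so AG fails at st0.
st0 ∉ Sat(AG (¬alarm → AF (alarm ∧ moving))).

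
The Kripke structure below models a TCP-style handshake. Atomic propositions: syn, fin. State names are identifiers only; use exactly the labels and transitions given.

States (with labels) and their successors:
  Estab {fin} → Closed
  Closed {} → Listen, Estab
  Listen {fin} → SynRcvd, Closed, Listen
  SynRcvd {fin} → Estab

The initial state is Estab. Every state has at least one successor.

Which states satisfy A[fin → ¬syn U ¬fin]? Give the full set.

{Estab, Closed, SynRcvd}

States satisfying fin → ¬syn: {Estab, Closed, Listen, SynRcvd}.
States satisfying ¬fin: {Closed}.
States satisfying A[fin → ¬syn U ¬fin]: {Estab, Closed, SynRcvd}.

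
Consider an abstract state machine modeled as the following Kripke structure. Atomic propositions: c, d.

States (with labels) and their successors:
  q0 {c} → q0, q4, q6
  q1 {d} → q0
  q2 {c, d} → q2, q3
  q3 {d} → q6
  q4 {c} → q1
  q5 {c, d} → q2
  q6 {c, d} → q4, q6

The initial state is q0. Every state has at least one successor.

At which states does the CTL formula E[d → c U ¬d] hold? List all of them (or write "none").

{q0, q4, q6}

States satisfying d → c: {q0, q2, q4, q5, q6}.
States satisfying ¬d: {q0, q4}.
States satisfying E[d → c U ¬d]: {q0, q4, q6}.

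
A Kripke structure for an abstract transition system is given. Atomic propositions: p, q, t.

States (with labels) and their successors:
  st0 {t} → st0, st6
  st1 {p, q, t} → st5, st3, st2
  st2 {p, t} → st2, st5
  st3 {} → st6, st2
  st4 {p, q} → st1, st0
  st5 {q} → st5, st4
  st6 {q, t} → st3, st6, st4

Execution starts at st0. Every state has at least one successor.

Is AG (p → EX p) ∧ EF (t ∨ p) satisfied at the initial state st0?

Yes

States satisfying p → EX p: {st0, st1, st2, st3, st4, st5, st6}.
States satisfying AG (p → EX p): {st0, st1, st2, st3, st4, st5, st6}.
States satisfying t ∨ p: {st0, st1, st2, st4, st6}.
States satisfying EF (t ∨ p): {st0, st1, st2, st3, st4, st5, st6}.
States satisfying AG (p → EX p) ∧ EF (t ∨ p): {st0, st1, st2, st3, st4, st5, st6}.
st0 ∈ Sat(AG (p → EX p) ∧ EF (t ∨ p)).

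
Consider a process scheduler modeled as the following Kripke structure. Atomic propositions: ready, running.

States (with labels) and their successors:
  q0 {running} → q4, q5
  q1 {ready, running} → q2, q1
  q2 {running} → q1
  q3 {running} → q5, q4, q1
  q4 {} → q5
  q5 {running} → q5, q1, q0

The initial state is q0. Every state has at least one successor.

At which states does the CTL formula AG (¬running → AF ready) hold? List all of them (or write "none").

States satisfying ¬running → AF ready: {q0, q1, q2, q3, q5}.
States satisfying AG (¬running → AF ready): {q1, q2}.

{q1, q2}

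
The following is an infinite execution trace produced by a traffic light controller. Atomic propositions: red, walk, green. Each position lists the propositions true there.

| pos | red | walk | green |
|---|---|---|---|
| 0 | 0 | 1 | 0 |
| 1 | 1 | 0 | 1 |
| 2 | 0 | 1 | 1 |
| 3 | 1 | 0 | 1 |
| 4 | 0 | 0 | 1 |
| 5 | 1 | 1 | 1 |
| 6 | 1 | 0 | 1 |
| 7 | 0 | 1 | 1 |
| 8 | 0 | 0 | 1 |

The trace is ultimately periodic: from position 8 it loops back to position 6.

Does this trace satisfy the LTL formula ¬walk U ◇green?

Yes

Walking from position 0: ◇green first holds at position 0, and ¬walk holds at every earlier position along the way, so ¬walk U ◇green holds.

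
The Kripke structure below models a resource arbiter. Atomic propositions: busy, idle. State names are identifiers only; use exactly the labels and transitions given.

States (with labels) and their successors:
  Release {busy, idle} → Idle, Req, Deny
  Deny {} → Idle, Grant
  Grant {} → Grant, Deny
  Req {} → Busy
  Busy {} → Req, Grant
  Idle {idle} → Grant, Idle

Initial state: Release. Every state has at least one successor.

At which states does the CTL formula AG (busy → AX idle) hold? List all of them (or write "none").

States satisfying busy → AX idle: {Deny, Grant, Req, Busy, Idle}.
States satisfying AG (busy → AX idle): {Deny, Grant, Req, Busy, Idle}.

{Deny, Grant, Req, Busy, Idle}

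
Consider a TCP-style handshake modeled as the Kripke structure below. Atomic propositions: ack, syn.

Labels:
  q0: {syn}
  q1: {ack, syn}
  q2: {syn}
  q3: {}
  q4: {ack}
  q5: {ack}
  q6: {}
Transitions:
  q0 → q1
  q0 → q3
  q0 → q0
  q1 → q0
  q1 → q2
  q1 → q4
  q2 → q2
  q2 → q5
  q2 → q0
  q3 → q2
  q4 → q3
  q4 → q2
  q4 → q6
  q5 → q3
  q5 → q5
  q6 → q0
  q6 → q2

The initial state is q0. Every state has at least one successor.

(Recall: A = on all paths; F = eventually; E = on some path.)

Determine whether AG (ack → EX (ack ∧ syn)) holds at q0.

No

States satisfying ack → EX (ack ∧ syn): {q0, q2, q3, q6}.
States satisfying AG (ack → EX (ack ∧ syn)): ∅.
q1 is reachable from q0 and violates ack → EX (ack ∧ syn), so AG fails at q0.
q0 ∉ Sat(AG (ack → EX (ack ∧ syn))).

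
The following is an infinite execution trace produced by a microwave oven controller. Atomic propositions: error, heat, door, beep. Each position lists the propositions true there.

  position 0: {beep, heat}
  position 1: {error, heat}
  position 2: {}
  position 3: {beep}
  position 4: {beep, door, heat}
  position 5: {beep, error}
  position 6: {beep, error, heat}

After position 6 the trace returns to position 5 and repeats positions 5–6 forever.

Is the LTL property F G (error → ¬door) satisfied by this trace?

G (error → ¬door) holds at position 0, which is reachable from 0, so F G (error → ¬door) holds.

Holds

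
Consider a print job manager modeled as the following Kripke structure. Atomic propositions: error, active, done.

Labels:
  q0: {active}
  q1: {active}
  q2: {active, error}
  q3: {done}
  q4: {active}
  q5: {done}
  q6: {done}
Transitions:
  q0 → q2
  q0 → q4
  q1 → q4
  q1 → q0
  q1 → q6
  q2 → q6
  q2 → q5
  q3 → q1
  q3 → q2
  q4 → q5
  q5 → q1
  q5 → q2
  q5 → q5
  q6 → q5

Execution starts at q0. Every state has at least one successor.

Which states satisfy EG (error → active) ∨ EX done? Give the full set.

{q0, q1, q2, q3, q4, q5, q6}

States satisfying error → active: {q0, q1, q2, q3, q4, q5, q6}.
States satisfying EG (error → active): {q0, q1, q2, q3, q4, q5, q6}.
States satisfying done: {q3, q5, q6}.
States satisfying EX done: {q1, q2, q4, q5, q6}.
States satisfying EG (error → active) ∨ EX done: {q0, q1, q2, q3, q4, q5, q6}.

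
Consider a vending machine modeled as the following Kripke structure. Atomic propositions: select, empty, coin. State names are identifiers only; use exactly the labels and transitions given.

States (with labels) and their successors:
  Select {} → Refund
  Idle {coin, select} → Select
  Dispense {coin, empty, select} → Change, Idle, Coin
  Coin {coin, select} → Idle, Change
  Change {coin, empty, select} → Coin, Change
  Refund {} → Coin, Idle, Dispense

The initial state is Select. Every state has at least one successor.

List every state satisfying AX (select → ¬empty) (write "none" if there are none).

{Select, Idle}

States satisfying select → ¬empty: {Select, Idle, Coin, Refund}.
States satisfying AX (select → ¬empty): {Select, Idle}.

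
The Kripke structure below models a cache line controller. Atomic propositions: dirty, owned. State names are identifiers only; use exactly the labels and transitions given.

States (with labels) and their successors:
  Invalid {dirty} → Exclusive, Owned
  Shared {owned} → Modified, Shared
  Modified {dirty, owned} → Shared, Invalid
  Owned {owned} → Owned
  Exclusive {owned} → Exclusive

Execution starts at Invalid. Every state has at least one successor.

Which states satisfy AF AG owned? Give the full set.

{Invalid, Owned, Exclusive}

States satisfying AG owned: {Owned, Exclusive}.
States satisfying AF AG owned: {Invalid, Owned, Exclusive}.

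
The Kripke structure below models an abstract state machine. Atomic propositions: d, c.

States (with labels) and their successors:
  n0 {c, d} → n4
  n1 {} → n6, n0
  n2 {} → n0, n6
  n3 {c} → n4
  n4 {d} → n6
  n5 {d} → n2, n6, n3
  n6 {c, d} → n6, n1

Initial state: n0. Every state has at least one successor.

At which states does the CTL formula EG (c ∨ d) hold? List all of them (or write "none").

{n0, n3, n4, n5, n6}

States satisfying c ∨ d: {n0, n3, n4, n5, n6}.
States satisfying EG (c ∨ d): {n0, n3, n4, n5, n6}.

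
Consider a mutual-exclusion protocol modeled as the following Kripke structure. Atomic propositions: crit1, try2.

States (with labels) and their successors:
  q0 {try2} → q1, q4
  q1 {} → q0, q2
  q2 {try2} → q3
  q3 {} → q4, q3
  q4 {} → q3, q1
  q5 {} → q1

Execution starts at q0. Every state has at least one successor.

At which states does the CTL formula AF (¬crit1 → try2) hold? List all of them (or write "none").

{q0, q1, q2, q5}

States satisfying ¬crit1 → try2: {q0, q2}.
States satisfying AF (¬crit1 → try2): {q0, q1, q2, q5}.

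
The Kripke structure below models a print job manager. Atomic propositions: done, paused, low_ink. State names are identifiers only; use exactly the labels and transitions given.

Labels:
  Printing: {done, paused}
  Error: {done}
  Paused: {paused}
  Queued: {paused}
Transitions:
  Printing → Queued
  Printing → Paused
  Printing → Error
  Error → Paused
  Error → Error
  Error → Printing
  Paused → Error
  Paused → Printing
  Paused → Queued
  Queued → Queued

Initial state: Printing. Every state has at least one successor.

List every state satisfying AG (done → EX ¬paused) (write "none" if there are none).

States satisfying done → EX ¬paused: {Printing, Error, Paused, Queued}.
States satisfying AG (done → EX ¬paused): {Printing, Error, Paused, Queued}.

{Printing, Error, Paused, Queued}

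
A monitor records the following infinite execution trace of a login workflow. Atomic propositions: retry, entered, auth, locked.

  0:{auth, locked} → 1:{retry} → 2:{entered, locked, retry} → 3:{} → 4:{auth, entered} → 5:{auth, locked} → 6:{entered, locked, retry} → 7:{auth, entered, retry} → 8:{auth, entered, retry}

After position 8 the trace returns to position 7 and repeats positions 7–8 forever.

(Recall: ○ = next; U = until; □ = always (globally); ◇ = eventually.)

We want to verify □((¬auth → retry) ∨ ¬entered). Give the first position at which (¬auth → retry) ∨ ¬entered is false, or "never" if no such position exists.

(¬auth → retry) ∨ ¬entered holds at every position 0..8, and those are all the positions the trace ever visits, so the invariant □((¬auth → retry) ∨ ¬entered) is never violated.

never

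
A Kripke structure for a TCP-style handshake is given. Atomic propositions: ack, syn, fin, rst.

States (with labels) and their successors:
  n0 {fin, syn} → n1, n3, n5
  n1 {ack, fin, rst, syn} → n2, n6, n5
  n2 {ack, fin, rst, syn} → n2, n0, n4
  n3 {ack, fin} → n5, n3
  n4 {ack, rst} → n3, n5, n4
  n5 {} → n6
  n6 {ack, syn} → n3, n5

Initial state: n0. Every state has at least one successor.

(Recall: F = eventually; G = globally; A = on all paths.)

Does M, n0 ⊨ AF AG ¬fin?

States satisfying AG ¬fin: ∅.
States satisfying AF AG ¬fin: ∅.
There is a path from n0 along which AG ¬fin never holds.
n0 ∉ Sat(AF AG ¬fin).

Does not hold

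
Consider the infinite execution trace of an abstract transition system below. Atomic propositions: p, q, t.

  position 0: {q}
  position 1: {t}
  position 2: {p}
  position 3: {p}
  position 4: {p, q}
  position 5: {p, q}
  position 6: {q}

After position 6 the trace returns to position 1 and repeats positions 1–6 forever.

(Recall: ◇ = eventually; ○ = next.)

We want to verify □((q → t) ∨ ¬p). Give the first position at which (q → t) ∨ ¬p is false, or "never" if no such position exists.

4

Check (q → t) ∨ ¬p at each position in order: 0 ✓, 1 ✓, 2 ✓, 3 ✓.
At position 4 the labels are {p, q}, so (q → t) ∨ ¬p is false there. This is the first violation.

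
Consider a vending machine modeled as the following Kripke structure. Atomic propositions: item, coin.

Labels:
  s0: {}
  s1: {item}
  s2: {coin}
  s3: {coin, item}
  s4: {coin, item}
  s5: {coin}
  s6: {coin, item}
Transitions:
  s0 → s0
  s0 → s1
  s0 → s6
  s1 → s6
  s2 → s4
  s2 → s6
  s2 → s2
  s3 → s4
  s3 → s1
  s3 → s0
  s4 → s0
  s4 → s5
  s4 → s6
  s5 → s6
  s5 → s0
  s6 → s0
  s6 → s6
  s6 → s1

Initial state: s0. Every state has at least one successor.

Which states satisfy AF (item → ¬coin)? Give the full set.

{s0, s1, s2, s5}

States satisfying item → ¬coin: {s0, s1, s2, s5}.
States satisfying AF (item → ¬coin): {s0, s1, s2, s5}.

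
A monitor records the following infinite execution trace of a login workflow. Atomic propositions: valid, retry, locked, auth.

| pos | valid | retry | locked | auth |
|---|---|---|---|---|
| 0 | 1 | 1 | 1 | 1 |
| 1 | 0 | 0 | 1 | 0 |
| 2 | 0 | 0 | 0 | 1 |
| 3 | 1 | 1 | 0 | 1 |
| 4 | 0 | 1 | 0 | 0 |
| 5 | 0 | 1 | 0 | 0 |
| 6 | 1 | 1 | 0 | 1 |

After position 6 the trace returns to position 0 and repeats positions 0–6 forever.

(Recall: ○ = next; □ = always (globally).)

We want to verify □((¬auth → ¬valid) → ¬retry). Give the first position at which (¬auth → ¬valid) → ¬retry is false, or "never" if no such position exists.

At position 0 the labels are {auth, locked, retry, valid}, so (¬auth → ¬valid) → ¬retry is false there. This is the first violation.

0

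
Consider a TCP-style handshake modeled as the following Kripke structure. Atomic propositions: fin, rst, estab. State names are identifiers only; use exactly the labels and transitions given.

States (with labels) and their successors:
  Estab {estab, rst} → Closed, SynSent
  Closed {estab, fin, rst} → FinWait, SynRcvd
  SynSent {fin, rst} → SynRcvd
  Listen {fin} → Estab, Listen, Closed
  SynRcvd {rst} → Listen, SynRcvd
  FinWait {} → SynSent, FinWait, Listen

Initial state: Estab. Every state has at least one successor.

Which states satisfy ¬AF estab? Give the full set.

States satisfying estab: {Estab, Closed}.
States satisfying AF estab: {Estab, Closed}.
States satisfying ¬AF estab: {SynSent, Listen, SynRcvd, FinWait}.

{SynSent, Listen, SynRcvd, FinWait}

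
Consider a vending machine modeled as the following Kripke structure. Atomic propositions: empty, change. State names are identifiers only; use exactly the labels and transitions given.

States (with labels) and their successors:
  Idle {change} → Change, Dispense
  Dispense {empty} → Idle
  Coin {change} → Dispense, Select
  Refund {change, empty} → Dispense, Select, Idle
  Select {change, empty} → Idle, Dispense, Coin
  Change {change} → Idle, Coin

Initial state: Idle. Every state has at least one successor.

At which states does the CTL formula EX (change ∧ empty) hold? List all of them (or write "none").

{Coin, Refund}

States satisfying change ∧ empty: {Refund, Select}.
States satisfying EX (change ∧ empty): {Coin, Refund}.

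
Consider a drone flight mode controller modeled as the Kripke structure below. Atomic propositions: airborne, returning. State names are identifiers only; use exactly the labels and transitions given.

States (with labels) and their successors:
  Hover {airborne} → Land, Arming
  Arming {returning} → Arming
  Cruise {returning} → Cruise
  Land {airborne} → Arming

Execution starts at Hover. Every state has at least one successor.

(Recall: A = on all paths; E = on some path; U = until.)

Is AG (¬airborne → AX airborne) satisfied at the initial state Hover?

No

States satisfying ¬airborne → AX airborne: {Hover, Land}.
States satisfying AG (¬airborne → AX airborne): ∅.
Arming is reachable from Hover and violates ¬airborne → AX airborne, so AG fails at Hover.
Hover ∉ Sat(AG (¬airborne → AX airborne)).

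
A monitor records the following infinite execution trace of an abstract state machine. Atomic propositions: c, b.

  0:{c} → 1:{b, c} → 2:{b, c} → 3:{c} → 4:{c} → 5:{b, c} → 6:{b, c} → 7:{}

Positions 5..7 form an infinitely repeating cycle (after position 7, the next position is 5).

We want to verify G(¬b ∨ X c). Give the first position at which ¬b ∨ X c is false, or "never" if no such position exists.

6

Check ¬b ∨ X c at each position in order: 0 ✓, 1 ✓, 2 ✓, 3 ✓, 4 ✓, 5 ✓.
At position 6 the labels are {b, c} and the next position 7 has {}, so ¬b ∨ X c is false there. This is the first violation.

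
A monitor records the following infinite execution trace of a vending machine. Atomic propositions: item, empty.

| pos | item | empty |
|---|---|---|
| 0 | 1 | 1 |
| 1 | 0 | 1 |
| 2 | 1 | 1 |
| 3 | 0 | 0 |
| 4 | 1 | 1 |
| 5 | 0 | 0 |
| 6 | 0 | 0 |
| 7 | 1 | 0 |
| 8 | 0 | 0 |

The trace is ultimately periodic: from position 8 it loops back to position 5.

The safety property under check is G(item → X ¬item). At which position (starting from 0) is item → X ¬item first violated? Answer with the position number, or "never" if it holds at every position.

item → X ¬item holds at every position 0..8, and those are all the positions the trace ever visits, so the invariant G(item → X ¬item) is never violated.

never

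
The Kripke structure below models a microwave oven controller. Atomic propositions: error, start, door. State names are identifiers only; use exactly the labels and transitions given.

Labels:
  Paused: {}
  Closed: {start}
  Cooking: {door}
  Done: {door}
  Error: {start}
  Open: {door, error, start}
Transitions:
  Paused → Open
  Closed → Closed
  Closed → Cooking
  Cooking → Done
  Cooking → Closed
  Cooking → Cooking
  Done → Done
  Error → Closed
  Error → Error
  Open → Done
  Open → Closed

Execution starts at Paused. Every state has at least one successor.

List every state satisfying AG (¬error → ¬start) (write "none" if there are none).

{Done}

States satisfying ¬error → ¬start: {Paused, Cooking, Done, Open}.
States satisfying AG (¬error → ¬start): {Done}.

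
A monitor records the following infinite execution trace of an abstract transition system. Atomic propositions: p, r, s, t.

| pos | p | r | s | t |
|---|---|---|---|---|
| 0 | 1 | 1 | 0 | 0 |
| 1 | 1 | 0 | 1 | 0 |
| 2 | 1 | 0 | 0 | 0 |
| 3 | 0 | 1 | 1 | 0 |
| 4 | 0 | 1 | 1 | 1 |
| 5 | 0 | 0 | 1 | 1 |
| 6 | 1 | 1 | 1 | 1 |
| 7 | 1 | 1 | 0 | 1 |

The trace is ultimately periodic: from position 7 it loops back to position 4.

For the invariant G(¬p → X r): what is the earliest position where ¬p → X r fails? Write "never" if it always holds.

Check ¬p → X r at each position in order: 0 ✓, 1 ✓, 2 ✓, 3 ✓.
At position 4 the labels are {r, s, t} and the next position 5 has {s, t}, so ¬p → X r is false there. This is the first violation.

4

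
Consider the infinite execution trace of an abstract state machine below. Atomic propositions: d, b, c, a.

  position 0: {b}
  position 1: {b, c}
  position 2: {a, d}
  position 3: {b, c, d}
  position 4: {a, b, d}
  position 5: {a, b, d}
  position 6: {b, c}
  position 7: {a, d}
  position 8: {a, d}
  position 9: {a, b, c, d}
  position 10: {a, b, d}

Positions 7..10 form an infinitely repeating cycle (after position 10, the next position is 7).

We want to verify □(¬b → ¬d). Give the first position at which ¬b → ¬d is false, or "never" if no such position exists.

2

Check ¬b → ¬d at each position in order: 0 ✓, 1 ✓.
At position 2 the labels are {a, d}, so ¬b → ¬d is false there. This is the first violation.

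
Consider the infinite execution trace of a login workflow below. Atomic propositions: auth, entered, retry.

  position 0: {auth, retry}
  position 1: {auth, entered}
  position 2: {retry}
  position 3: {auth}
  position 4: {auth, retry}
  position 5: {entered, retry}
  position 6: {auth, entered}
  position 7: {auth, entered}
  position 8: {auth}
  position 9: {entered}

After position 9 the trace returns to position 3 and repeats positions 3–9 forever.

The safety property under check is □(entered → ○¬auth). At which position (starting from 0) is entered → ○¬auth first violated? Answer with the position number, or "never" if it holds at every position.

Check entered → ○¬auth at each position in order: 0 ✓, 1 ✓, 2 ✓, 3 ✓, 4 ✓.
At position 5 the labels are {entered, retry} and the next position 6 has {auth, entered}, so entered → ○¬auth is false there. This is the first violation.

5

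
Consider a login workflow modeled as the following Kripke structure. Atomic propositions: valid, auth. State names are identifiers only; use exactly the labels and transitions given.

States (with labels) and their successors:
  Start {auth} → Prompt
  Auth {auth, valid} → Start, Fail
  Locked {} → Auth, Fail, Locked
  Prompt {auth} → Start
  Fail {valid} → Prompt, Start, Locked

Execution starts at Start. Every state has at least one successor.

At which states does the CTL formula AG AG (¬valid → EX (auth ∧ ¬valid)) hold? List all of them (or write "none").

States satisfying AG (¬valid → EX (auth ∧ ¬valid)): {Start, Prompt}.
States satisfying AG AG (¬valid → EX (auth ∧ ¬valid)): {Start, Prompt}.

{Start, Prompt}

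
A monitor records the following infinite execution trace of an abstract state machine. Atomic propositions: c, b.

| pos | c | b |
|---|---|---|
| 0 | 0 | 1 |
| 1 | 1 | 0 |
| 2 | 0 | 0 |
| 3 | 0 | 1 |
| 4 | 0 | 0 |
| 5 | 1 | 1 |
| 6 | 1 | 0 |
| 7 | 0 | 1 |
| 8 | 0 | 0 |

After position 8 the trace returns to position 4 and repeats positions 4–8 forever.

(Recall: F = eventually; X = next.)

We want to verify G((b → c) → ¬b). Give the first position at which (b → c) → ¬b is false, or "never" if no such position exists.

Check (b → c) → ¬b at each position in order: 0 ✓, 1 ✓, 2 ✓, 3 ✓, 4 ✓.
At position 5 the labels are {b, c}, so (b → c) → ¬b is false there. This is the first violation.

5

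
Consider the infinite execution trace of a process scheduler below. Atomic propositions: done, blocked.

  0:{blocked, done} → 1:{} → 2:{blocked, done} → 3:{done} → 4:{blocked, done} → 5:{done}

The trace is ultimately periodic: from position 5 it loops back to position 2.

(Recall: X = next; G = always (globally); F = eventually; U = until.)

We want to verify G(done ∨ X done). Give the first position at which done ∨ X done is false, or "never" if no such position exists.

never

done ∨ X done holds at every position 0..5, and those are all the positions the trace ever visits, so the invariant G(done ∨ X done) is never violated.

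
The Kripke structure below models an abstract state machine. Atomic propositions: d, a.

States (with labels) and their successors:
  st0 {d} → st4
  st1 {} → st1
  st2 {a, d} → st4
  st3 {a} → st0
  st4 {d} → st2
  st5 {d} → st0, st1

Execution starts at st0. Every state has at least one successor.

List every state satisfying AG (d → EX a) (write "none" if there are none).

States satisfying d → EX a: {st1, st3, st4}.
States satisfying AG (d → EX a): {st1}.

{st1}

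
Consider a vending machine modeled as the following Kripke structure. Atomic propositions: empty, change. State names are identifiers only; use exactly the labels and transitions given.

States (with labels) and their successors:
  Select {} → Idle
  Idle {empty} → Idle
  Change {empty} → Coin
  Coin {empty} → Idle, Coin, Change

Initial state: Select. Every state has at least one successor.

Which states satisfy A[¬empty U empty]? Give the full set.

{Select, Idle, Change, Coin}

States satisfying ¬empty: {Select}.
States satisfying empty: {Idle, Change, Coin}.
States satisfying A[¬empty U empty]: {Select, Idle, Change, Coin}.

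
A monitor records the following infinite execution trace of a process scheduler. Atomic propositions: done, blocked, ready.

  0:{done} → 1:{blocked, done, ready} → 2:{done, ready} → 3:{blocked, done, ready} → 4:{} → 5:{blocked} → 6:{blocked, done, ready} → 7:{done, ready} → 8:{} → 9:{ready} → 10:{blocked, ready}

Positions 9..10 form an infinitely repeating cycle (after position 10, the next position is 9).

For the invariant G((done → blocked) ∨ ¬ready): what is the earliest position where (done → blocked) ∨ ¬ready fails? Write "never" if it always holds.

2

Check (done → blocked) ∨ ¬ready at each position in order: 0 ✓, 1 ✓.
At position 2 the labels are {done, ready}, so (done → blocked) ∨ ¬ready is false there. This is the first violation.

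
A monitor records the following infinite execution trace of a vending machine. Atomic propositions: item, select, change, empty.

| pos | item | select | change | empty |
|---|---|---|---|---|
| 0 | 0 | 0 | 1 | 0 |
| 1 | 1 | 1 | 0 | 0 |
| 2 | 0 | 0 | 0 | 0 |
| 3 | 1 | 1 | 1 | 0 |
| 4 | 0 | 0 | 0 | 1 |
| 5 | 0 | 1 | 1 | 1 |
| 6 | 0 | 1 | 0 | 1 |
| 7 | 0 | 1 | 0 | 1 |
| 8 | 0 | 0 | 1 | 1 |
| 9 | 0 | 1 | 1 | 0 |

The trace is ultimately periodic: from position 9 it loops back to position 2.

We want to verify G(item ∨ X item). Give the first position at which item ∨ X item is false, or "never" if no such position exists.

Check item ∨ X item at each position in order: 0 ✓, 1 ✓, 2 ✓, 3 ✓.
At position 4 the labels are {empty} and the next position 5 has {change, empty, select}, so item ∨ X item is false there. This is the first violation.

4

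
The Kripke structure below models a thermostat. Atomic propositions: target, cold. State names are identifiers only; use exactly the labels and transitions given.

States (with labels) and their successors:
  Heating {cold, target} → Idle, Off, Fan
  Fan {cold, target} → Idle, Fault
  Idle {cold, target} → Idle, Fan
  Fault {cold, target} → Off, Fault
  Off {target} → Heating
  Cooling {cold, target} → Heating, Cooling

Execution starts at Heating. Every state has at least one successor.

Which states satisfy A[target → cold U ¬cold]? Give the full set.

States satisfying target → cold: {Heating, Fan, Idle, Fault, Cooling}.
States satisfying ¬cold: {Off}.
States satisfying A[target → cold U ¬cold]: {Off}.

{Off}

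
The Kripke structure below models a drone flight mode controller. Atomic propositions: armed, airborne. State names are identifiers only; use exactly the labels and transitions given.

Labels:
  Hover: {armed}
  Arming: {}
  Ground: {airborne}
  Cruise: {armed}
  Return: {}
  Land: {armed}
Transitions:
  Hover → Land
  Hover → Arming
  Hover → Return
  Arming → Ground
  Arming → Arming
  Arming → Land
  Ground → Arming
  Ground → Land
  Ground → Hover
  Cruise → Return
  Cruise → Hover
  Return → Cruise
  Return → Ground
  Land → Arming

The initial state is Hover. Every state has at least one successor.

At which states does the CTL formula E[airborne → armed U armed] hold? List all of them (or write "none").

States satisfying airborne → armed: {Hover, Arming, Cruise, Return, Land}.
States satisfying armed: {Hover, Cruise, Land}.
States satisfying E[airborne → armed U armed]: {Hover, Arming, Cruise, Return, Land}.

{Hover, Arming, Cruise, Return, Land}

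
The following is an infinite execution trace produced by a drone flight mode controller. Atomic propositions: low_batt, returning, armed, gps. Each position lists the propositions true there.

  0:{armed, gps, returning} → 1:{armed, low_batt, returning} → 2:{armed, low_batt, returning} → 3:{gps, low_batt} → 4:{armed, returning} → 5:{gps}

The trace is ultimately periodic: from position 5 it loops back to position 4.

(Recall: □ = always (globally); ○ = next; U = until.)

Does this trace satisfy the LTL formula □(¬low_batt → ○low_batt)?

¬low_batt → ○low_batt must hold at every position from 0 onward. It fails at position 4, so □(¬low_batt → ○low_batt) is false.
Positions where ¬low_batt holds: 0, 4, 5.
Check ○low_batt at each: 0→ok, 4→fails, 5→fails.

Does not hold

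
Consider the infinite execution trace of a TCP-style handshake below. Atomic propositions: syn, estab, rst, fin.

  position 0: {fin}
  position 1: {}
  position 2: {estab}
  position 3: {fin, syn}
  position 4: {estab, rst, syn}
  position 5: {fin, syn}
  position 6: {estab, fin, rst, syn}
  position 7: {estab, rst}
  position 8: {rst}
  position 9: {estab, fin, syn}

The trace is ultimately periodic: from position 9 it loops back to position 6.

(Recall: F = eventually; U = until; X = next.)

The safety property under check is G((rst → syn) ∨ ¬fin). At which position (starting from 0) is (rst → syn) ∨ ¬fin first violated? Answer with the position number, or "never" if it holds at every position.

(rst → syn) ∨ ¬fin holds at every position 0..9, and those are all the positions the trace ever visits, so the invariant G((rst → syn) ∨ ¬fin) is never violated.

never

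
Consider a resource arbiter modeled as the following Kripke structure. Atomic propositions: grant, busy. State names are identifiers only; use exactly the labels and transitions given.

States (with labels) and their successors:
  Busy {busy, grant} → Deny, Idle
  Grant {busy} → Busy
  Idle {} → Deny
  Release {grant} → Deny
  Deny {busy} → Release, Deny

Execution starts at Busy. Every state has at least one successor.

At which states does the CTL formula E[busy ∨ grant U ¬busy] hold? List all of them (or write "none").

States satisfying busy ∨ grant: {Busy, Grant, Release, Deny}.
States satisfying ¬busy: {Idle, Release}.
States satisfying E[busy ∨ grant U ¬busy]: {Busy, Grant, Idle, Release, Deny}.

{Busy, Grant, Idle, Release, Deny}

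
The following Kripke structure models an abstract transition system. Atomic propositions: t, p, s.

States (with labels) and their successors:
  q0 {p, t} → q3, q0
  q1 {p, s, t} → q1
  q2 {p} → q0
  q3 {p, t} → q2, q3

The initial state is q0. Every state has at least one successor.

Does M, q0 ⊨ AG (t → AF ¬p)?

Does not hold

States satisfying t → AF ¬p: {q2}.
States satisfying AG (t → AF ¬p): ∅.
q0 is reachable from q0 and violates t → AF ¬p, so AG fails at q0.
q0 ∉ Sat(AG (t → AF ¬p)).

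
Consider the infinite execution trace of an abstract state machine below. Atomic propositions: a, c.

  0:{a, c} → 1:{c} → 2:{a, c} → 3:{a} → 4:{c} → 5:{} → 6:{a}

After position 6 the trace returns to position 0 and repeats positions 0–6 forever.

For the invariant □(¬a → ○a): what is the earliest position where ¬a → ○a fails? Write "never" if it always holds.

4

Check ¬a → ○a at each position in order: 0 ✓, 1 ✓, 2 ✓, 3 ✓.
At position 4 the labels are {c} and the next position 5 has {}, so ¬a → ○a is false there. This is the first violation.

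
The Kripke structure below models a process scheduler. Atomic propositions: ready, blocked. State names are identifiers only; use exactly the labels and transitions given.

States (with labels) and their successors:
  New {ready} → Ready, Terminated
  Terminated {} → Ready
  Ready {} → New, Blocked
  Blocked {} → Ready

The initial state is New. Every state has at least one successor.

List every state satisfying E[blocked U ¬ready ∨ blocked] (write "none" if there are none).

{Terminated, Ready, Blocked}

States satisfying blocked: ∅.
States satisfying ¬ready ∨ blocked: {Terminated, Ready, Blocked}.
States satisfying E[blocked U ¬ready ∨ blocked]: {Terminated, Ready, Blocked}.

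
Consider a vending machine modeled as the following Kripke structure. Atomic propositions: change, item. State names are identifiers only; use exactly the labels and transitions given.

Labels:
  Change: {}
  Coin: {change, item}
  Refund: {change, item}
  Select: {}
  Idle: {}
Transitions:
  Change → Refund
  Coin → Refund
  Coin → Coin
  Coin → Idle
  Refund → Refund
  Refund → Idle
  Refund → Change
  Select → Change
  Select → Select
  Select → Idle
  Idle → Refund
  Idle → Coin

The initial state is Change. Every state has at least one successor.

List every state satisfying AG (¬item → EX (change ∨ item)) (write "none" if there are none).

{Change, Coin, Refund, Idle}

States satisfying ¬item → EX (change ∨ item): {Change, Coin, Refund, Idle}.
States satisfying AG (¬item → EX (change ∨ item)): {Change, Coin, Refund, Idle}.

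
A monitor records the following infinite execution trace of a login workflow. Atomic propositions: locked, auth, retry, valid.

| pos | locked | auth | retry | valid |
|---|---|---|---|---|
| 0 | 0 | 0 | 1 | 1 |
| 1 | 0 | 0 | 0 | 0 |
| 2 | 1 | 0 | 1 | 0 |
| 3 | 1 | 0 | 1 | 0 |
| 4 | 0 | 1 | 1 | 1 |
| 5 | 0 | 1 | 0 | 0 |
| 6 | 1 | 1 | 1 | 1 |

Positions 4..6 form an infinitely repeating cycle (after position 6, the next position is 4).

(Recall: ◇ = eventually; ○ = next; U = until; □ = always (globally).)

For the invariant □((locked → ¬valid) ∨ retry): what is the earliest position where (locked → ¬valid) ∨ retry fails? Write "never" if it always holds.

never

(locked → ¬valid) ∨ retry holds at every position 0..6, and those are all the positions the trace ever visits, so the invariant □((locked → ¬valid) ∨ retry) is never violated.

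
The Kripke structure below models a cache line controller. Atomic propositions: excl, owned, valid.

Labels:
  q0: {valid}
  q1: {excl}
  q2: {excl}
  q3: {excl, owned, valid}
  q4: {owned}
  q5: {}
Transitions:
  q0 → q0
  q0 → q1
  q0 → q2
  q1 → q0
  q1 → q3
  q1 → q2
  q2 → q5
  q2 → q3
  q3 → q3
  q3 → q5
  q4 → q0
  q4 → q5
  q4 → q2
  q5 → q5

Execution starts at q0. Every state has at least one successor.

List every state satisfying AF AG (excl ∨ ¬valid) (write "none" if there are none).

States satisfying AG (excl ∨ ¬valid): {q2, q3, q5}.
States satisfying AF AG (excl ∨ ¬valid): {q2, q3, q5}.

{q2, q3, q5}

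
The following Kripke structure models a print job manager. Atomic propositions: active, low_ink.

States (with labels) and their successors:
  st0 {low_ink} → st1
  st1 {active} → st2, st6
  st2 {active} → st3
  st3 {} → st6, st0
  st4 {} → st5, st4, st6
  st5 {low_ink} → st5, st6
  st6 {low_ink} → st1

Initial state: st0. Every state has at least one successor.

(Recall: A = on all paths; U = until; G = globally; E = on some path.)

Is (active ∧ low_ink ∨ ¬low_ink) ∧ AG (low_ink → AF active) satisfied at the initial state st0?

Does not hold

States satisfying active ∧ low_ink: ∅.
States satisfying ¬low_ink: {st1, st2, st3, st4}.
States satisfying active ∧ low_ink ∨ ¬low_ink: {st1, st2, st3, st4}.
States satisfying low_ink → AF active: {st0, st1, st2, st3, st4, st6}.
States satisfying AG (low_ink → AF active): {st0, st1, st2, st3, st6}.
States satisfying (active ∧ low_ink ∨ ¬low_ink) ∧ AG (low_ink → AF active): {st1, st2, st3}.
st0 ∉ Sat((active ∧ low_ink ∨ ¬low_ink) ∧ AG (low_ink → AF active)).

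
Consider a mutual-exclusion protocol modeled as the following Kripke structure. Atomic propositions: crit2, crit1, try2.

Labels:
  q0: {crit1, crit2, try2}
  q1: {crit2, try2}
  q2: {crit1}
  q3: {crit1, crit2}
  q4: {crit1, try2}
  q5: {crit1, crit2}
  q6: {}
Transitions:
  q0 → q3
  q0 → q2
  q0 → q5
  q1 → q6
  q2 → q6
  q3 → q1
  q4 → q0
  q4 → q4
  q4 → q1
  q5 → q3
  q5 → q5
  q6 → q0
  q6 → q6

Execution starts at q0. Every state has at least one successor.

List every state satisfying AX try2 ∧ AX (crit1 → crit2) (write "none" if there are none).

States satisfying try2: {q0, q1, q4}.
States satisfying AX try2: {q3, q4}.
States satisfying crit1 → crit2: {q0, q1, q3, q5, q6}.
States satisfying AX (crit1 → crit2): {q1, q2, q3, q5, q6}.
States satisfying AX try2 ∧ AX (crit1 → crit2): {q3}.

{q3}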